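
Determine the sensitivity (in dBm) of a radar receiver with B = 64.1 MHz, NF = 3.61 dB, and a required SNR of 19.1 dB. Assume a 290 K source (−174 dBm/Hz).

−73.2 dBm

Sensitivity = −174 + 10 log₁₀(B) + NF + SNR_min
= −174 + 78.07 + 3.61 + 19.1
= −73.22 dBm → −73.2 dBm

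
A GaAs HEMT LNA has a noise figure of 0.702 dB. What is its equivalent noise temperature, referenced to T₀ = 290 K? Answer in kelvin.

50.9 K

F = 10^(0.702/10) = 1.17544
T_e = (F − 1)·T₀ = (1.17544 − 1) × 290 = 50.9 K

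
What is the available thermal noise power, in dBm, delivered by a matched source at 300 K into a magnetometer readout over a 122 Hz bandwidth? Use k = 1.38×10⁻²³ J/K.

P_n = kTB = 1.38×10⁻²³ × 300 × 1.22×10² = 5.05×10⁻¹⁹ W
In dBm: 10 log₁₀(5.05×10⁻¹⁹ / 10⁻³) = −153.0 dBm

−153.0 dBm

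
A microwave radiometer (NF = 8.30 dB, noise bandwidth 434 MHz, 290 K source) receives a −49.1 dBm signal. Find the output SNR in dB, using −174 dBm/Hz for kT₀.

Noise floor: N = −174 + 10 log₁₀(B) + NF
10 log₁₀(4.34×10⁸) = 86.37 dB
N = −174 + 86.37 + 8.30 = −79.33 dBm
SNR = P_sig − N = −49.1 − (−79.33) = 30.23 dB → 30.2 dB

30.2 dB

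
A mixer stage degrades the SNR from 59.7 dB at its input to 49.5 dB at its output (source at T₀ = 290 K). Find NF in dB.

NF (dB) = SNR_in(dB) − SNR_out(dB) when the source is at T₀
NF = 59.7 − 49.5 = 10.2 dB

10.2 dB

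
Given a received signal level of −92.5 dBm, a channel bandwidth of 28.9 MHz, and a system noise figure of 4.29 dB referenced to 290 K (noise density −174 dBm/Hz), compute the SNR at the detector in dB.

2.6 dB

Noise floor: N = −174 + 10 log₁₀(B) + NF
10 log₁₀(2.89×10⁷) = 74.61 dB
N = −174 + 74.61 + 4.29 = −95.10 dBm
SNR = P_sig − N = −92.5 − (−95.10) = 2.60 dB → 2.6 dB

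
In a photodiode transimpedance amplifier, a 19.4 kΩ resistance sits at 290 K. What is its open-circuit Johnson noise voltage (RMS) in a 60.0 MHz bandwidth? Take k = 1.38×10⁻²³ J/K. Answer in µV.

137 µV

V_n = √(4kTRB)
4kTRB = 4 × 1.38×10⁻²³ × 290 × 1.94×10⁴ × 6.00×10⁷ = 1.86×10⁻⁸ V²
V_n = √(1.86×10⁻⁸) = 1.37×10⁻⁴ V = 137 µV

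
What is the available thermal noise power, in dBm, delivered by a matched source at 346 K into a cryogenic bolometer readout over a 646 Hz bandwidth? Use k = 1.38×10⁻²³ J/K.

−145.1 dBm

P_n = kTB = 1.38×10⁻²³ × 346 × 6.46×10² = 3.08×10⁻¹⁸ W
In dBm: 10 log₁₀(3.08×10⁻¹⁸ / 10⁻³) = −145.1 dBm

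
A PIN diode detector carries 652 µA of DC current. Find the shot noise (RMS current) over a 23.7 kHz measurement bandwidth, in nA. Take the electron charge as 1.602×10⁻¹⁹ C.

I_n = √(2qI·B)
2qI·B = 2 × 1.602×10⁻¹⁹ × 6.52×10⁻⁴ × 2.37×10⁴ = 4.95×10⁻¹⁸ A²
I_n = √(4.95×10⁻¹⁸) = 2.23×10⁻⁹ A = 2.23 nA

2.23 nA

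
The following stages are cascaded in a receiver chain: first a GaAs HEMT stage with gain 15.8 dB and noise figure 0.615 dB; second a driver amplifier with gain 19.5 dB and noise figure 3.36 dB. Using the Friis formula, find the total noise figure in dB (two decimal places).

Convert to linear (a loss of L dB is a gain of −L dB): F_i = 10^(NF_i/10), G_i = 10^(G_i,dB/10)
  Stage 1: F_1 = 10^(0.615/10) = 1.152, G_1 = 10^(15.8/10) = 38.02
  Stage 2: F_2 = 10^(3.36/10) = 2.168, G_2 = 10^(19.5/10) = 89.13
Friis cascade:
  F = 1.152 + (2.168 − 1)/38.02 = 1.183
NF = 10 log₁₀(1.183) = 0.73 dB

0.73 dB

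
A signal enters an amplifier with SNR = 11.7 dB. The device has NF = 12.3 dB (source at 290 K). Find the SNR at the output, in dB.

By definition F = SNR_in/SNR_out, so in dB: SNR_out = SNR_in − NF
SNR_out = 11.7 − 12.3 = −0.6 dB

−0.6 dB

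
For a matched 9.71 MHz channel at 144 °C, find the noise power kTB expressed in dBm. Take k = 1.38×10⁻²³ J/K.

−102.5 dBm

T = 144 °C + 273.15 = 417.15 K
P_n = kTB = 1.38×10⁻²³ × 417.15 × 9.71×10⁶ = 5.59×10⁻¹⁴ W
In dBm: 10 log₁₀(5.59×10⁻¹⁴ / 10⁻³) = −102.5 dBm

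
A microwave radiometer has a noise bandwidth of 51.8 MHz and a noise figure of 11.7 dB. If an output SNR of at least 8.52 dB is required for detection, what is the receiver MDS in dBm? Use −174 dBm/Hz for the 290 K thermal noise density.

−76.6 dBm

Sensitivity = −174 + 10 log₁₀(B) + NF + SNR_min
= −174 + 77.14 + 11.7 + 8.52
= −76.64 dBm → −76.6 dBm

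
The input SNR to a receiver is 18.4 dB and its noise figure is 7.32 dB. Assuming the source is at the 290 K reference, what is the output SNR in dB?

By definition F = SNR_in/SNR_out, so in dB: SNR_out = SNR_in − NF
SNR_out = 18.4 − 7.32 = 11.08 dB

11.08 dB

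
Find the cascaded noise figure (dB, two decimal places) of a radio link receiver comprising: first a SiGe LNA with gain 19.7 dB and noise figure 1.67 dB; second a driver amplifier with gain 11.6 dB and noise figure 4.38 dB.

Convert to linear (a loss of L dB is a gain of −L dB): F_i = 10^(NF_i/10), G_i = 10^(G_i,dB/10)
  Stage 1: F_1 = 10^(1.67/10) = 1.469, G_1 = 10^(19.7/10) = 93.33
  Stage 2: F_2 = 10^(4.38/10) = 2.742, G_2 = 10^(11.6/10) = 14.45
Friis cascade:
  F = 1.469 + (2.742 − 1)/93.33 = 1.488
NF = 10 log₁₀(1.488) = 1.72 dB

1.72 dB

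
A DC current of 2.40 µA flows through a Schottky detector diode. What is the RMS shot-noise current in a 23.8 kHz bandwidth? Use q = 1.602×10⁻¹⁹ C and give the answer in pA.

I_n = √(2qI·B)
2qI·B = 2 × 1.602×10⁻¹⁹ × 2.40×10⁻⁶ × 2.38×10⁴ = 1.83×10⁻²⁰ A²
I_n = √(1.83×10⁻²⁰) = 1.35×10⁻¹⁰ A = 135 pA

135 pA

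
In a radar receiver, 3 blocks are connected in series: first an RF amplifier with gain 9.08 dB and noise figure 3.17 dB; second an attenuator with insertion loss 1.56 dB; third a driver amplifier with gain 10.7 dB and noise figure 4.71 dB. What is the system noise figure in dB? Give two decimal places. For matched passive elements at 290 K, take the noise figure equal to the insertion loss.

3.94 dB

Convert to linear (a loss of L dB is a gain of −L dB): F_i = 10^(NF_i/10), G_i = 10^(G_i,dB/10)
  Stage 1: F_1 = 10^(3.17/10) = 2.075, G_1 = 10^(9.08/10) = 8.091
  Stage 2: F_2 = 10^(1.56/10) = 1.432, G_2 = 10^(−1.56/10) = 0.6982
  Stage 3: F_3 = 10^(4.71/10) = 2.958, G_3 = 10^(10.7/10) = 11.75
Friis cascade:
  F = 2.075 + (1.432 − 1)/8.091 + (2.958 − 1)/5.649 = 2.475
NF = 10 log₁₀(2.475) = 3.94 dB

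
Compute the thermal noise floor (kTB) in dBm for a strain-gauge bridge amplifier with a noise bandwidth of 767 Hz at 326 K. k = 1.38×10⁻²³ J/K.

P_n = kTB = 1.38×10⁻²³ × 326 × 7.67×10² = 3.45×10⁻¹⁸ W
In dBm: 10 log₁₀(3.45×10⁻¹⁸ / 10⁻³) = −144.6 dBm

−144.6 dBm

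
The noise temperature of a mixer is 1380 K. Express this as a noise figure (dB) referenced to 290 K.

7.60 dB

F = 1 + T_e/T₀ = 1 + 1380/290 = 5.75862
NF = 10 log₁₀(5.75862) = 7.60 dB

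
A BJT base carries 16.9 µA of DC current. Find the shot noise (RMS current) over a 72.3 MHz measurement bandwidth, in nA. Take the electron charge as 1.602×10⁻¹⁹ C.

I_n = √(2qI·B)
2qI·B = 2 × 1.602×10⁻¹⁹ × 1.69×10⁻⁵ × 7.23×10⁷ = 3.91×10⁻¹⁶ A²
I_n = √(3.91×10⁻¹⁶) = 1.98×10⁻⁸ A = 19.8 nA

19.8 nA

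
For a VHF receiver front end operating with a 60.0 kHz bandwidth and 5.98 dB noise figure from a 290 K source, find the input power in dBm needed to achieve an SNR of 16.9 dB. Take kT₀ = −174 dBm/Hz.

−103.3 dBm

Sensitivity = −174 + 10 log₁₀(B) + NF + SNR_min
= −174 + 47.78 + 5.98 + 16.9
= −103.34 dBm → −103.3 dBm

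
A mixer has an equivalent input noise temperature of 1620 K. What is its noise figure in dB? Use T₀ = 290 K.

8.19 dB

F = 1 + T_e/T₀ = 1 + 1620/290 = 6.58621
NF = 10 log₁₀(6.58621) = 8.19 dB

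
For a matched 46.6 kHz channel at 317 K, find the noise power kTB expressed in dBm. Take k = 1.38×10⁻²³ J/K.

P_n = kTB = 1.38×10⁻²³ × 317 × 4.66×10⁴ = 2.04×10⁻¹⁶ W
In dBm: 10 log₁₀(2.04×10⁻¹⁶ / 10⁻³) = −126.9 dBm

−126.9 dBm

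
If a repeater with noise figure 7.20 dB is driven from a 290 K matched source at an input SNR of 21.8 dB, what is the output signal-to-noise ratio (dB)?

14.60 dB

By definition F = SNR_in/SNR_out, so in dB: SNR_out = SNR_in − NF
SNR_out = 21.8 − 7.20 = 14.60 dB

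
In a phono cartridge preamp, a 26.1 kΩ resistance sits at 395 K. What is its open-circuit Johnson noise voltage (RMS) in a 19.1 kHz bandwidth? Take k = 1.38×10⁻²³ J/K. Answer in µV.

3.30 µV

V_n = √(4kTRB)
4kTRB = 4 × 1.38×10⁻²³ × 395 × 2.61×10⁴ × 1.91×10⁴ = 1.09×10⁻¹¹ V²
V_n = √(1.09×10⁻¹¹) = 3.30×10⁻⁶ V = 3.30 µV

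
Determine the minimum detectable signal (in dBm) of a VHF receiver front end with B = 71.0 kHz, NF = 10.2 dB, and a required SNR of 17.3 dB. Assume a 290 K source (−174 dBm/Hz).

−98.0 dBm

Sensitivity = −174 + 10 log₁₀(B) + NF + SNR_min
= −174 + 48.51 + 10.2 + 17.3
= −97.99 dBm → −98.0 dBm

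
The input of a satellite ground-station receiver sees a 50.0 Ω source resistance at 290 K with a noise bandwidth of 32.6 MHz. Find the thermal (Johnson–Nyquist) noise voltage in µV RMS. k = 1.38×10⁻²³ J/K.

V_n = √(4kTRB)
4kTRB = 4 × 1.38×10⁻²³ × 290 × 5.00×10¹ × 3.26×10⁷ = 2.61×10⁻¹¹ V²
V_n = √(2.61×10⁻¹¹) = 5.11×10⁻⁶ V = 5.11 µV

5.11 µV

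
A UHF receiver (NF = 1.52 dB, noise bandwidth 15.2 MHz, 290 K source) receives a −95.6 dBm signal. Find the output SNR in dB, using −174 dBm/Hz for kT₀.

Noise floor: N = −174 + 10 log₁₀(B) + NF
10 log₁₀(1.52×10⁷) = 71.82 dB
N = −174 + 71.82 + 1.52 = −100.66 dBm
SNR = P_sig − N = −95.6 − (−100.66) = 5.06 dB → 5.1 dB

5.1 dB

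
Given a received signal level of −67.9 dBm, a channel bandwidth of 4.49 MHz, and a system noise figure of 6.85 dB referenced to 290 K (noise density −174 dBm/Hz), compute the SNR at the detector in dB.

Noise floor: N = −174 + 10 log₁₀(B) + NF
10 log₁₀(4.49×10⁶) = 66.52 dB
N = −174 + 66.52 + 6.85 = −100.63 dBm
SNR = P_sig − N = −67.9 − (−100.63) = 32.73 dB → 32.7 dB

32.7 dB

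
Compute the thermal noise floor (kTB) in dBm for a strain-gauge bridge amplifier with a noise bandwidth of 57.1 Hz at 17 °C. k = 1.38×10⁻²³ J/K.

−156.4 dBm

T = 17 °C + 273.15 = 290.15 K
P_n = kTB = 1.38×10⁻²³ × 290.15 × 5.71×10¹ = 2.29×10⁻¹⁹ W
In dBm: 10 log₁₀(2.29×10⁻¹⁹ / 10⁻³) = −156.4 dBm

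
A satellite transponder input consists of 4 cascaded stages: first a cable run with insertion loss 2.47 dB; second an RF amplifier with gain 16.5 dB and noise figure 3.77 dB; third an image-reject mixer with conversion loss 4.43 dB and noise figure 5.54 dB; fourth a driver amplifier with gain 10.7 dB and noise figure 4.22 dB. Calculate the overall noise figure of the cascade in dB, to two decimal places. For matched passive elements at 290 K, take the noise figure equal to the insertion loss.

6.52 dB

Convert to linear (a loss of L dB is a gain of −L dB): F_i = 10^(NF_i/10), G_i = 10^(G_i,dB/10)
  Stage 1: F_1 = 10^(2.47/10) = 1.766, G_1 = 10^(−2.47/10) = 0.5662
  Stage 2: F_2 = 10^(3.77/10) = 2.382, G_2 = 10^(16.5/10) = 44.67
  Stage 3: F_3 = 10^(5.54/10) = 3.581, G_3 = 10^(−4.43/10) = 0.3606
  Stage 4: F_4 = 10^(4.22/10) = 2.642, G_4 = 10^(10.7/10) = 11.75
Friis cascade:
  F = 1.766 + (2.382 − 1)/0.5662 + (3.581 − 1)/25.29 + (2.642 − 1)/9.120 = 4.489
NF = 10 log₁₀(4.489) = 6.52 dB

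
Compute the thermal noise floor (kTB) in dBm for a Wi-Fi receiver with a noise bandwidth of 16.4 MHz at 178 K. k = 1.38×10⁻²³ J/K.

P_n = kTB = 1.38×10⁻²³ × 178 × 1.64×10⁷ = 4.03×10⁻¹⁴ W
In dBm: 10 log₁₀(4.03×10⁻¹⁴ / 10⁻³) = −103.9 dBm

−103.9 dBm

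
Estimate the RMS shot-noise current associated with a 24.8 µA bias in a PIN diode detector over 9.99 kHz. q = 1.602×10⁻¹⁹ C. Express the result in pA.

I_n = √(2qI·B)
2qI·B = 2 × 1.602×10⁻¹⁹ × 2.48×10⁻⁵ × 9.99×10³ = 7.94×10⁻²⁰ A²
I_n = √(7.94×10⁻²⁰) = 2.82×10⁻¹⁰ A = 282 pA

282 pA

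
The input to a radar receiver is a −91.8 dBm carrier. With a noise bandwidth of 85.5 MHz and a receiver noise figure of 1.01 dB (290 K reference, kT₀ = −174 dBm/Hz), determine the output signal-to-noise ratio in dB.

1.9 dB

Noise floor: N = −174 + 10 log₁₀(B) + NF
10 log₁₀(8.55×10⁷) = 79.32 dB
N = −174 + 79.32 + 1.01 = −93.67 dBm
SNR = P_sig − N = −91.8 − (−93.67) = 1.87 dB → 1.9 dB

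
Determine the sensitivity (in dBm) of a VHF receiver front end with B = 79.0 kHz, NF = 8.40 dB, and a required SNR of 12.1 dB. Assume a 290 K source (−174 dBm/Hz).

Sensitivity = −174 + 10 log₁₀(B) + NF + SNR_min
= −174 + 48.98 + 8.40 + 12.1
= −104.52 dBm → −104.5 dBm

−104.5 dBm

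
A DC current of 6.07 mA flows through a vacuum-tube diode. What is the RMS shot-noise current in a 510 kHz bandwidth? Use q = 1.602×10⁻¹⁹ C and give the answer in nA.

I_n = √(2qI·B)
2qI·B = 2 × 1.602×10⁻¹⁹ × 6.07×10⁻³ × 5.10×10⁵ = 9.92×10⁻¹⁶ A²
I_n = √(9.92×10⁻¹⁶) = 3.15×10⁻⁸ A = 31.5 nA

31.5 nA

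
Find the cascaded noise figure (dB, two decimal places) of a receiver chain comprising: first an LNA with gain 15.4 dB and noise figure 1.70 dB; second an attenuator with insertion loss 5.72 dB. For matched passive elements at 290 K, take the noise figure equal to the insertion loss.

1.93 dB

Convert to linear (a loss of L dB is a gain of −L dB): F_i = 10^(NF_i/10), G_i = 10^(G_i,dB/10)
  Stage 1: F_1 = 10^(1.70/10) = 1.479, G_1 = 10^(15.4/10) = 34.67
  Stage 2: F_2 = 10^(5.72/10) = 3.733, G_2 = 10^(−5.72/10) = 0.2679
Friis cascade:
  F = 1.479 + (3.733 − 1)/34.67 = 1.558
NF = 10 log₁₀(1.558) = 1.93 dB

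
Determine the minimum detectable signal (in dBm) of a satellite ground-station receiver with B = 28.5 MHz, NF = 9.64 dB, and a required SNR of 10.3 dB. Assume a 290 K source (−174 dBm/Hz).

Sensitivity = −174 + 10 log₁₀(B) + NF + SNR_min
= −174 + 74.55 + 9.64 + 10.3
= −79.51 dBm → −79.5 dBm

−79.5 dBm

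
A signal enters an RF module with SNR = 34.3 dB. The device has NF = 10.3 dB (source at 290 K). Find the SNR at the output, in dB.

By definition F = SNR_in/SNR_out, so in dB: SNR_out = SNR_in − NF
SNR_out = 34.3 − 10.3 = 24.0 dB

24.0 dB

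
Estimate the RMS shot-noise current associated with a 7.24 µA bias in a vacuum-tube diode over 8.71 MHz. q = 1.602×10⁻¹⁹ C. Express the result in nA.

4.49 nA

I_n = √(2qI·B)
2qI·B = 2 × 1.602×10⁻¹⁹ × 7.24×10⁻⁶ × 8.71×10⁶ = 2.02×10⁻¹⁷ A²
I_n = √(2.02×10⁻¹⁷) = 4.49×10⁻⁹ A = 4.49 nA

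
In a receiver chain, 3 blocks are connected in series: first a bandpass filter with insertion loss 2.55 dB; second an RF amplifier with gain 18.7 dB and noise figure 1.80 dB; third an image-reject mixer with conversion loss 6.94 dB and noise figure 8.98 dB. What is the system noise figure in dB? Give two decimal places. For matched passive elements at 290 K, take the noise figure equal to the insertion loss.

4.61 dB

Convert to linear (a loss of L dB is a gain of −L dB): F_i = 10^(NF_i/10), G_i = 10^(G_i,dB/10)
  Stage 1: F_1 = 10^(2.55/10) = 1.799, G_1 = 10^(−2.55/10) = 0.5559
  Stage 2: F_2 = 10^(1.80/10) = 1.514, G_2 = 10^(18.7/10) = 74.13
  Stage 3: F_3 = 10^(8.98/10) = 7.907, G_3 = 10^(−6.94/10) = 0.2023
Friis cascade:
  F = 1.799 + (1.514 − 1)/0.5559 + (7.907 − 1)/41.21 = 2.890
NF = 10 log₁₀(2.890) = 4.61 dB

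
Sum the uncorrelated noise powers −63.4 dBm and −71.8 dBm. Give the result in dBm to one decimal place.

−62.8 dBm

Convert to linear, add, convert back:
P₁ = 4.57×10⁻¹⁰ W, P₂ = 6.61×10⁻¹¹ W
P_tot = 5.23×10⁻¹⁰ W → 10 log₁₀(P_tot / 10⁻³) = −62.8 dBm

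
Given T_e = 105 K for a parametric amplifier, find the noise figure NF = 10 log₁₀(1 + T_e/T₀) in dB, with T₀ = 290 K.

1.34 dB

F = 1 + T_e/T₀ = 1 + 105/290 = 1.36207
NF = 10 log₁₀(1.36207) = 1.34 dB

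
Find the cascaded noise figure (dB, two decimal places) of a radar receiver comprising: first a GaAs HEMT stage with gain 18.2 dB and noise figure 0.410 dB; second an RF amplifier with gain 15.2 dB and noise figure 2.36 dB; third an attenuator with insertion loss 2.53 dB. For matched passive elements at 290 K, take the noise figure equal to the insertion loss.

0.45 dB

Convert to linear (a loss of L dB is a gain of −L dB): F_i = 10^(NF_i/10), G_i = 10^(G_i,dB/10)
  Stage 1: F_1 = 10^(0.410/10) = 1.099, G_1 = 10^(18.2/10) = 66.07
  Stage 2: F_2 = 10^(2.36/10) = 1.722, G_2 = 10^(15.2/10) = 33.11
  Stage 3: F_3 = 10^(2.53/10) = 1.791, G_3 = 10^(−2.53/10) = 0.5585
Friis cascade:
  F = 1.099 + (1.722 − 1)/66.07 + (1.791 − 1)/2188 = 1.110
NF = 10 log₁₀(1.110) = 0.45 dB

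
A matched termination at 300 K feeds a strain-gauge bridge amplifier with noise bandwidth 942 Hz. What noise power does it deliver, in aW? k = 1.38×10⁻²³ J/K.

3.90 aW

P_n = kTB = 1.38×10⁻²³ × 300 × 9.42×10² = 3.90×10⁻¹⁸ W = 3.90 aW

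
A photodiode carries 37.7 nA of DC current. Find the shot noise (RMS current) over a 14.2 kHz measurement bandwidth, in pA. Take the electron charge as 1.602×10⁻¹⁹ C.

13.1 pA

I_n = √(2qI·B)
2qI·B = 2 × 1.602×10⁻¹⁹ × 3.77×10⁻⁸ × 1.42×10⁴ = 1.72×10⁻²² A²
I_n = √(1.72×10⁻²²) = 1.31×10⁻¹¹ A = 13.1 pA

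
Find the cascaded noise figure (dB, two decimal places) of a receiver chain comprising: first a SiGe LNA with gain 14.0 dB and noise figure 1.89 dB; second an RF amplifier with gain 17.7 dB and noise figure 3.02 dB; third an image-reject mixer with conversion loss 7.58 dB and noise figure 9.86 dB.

Convert to linear (a loss of L dB is a gain of −L dB): F_i = 10^(NF_i/10), G_i = 10^(G_i,dB/10)
  Stage 1: F_1 = 10^(1.89/10) = 1.545, G_1 = 10^(14.0/10) = 25.12
  Stage 2: F_2 = 10^(3.02/10) = 2.004, G_2 = 10^(17.7/10) = 58.88
  Stage 3: F_3 = 10^(9.86/10) = 9.683, G_3 = 10^(−7.58/10) = 0.1746
Friis cascade:
  F = 1.545 + (2.004 − 1)/25.12 + (9.683 − 1)/1479 = 1.591
NF = 10 log₁₀(1.591) = 2.02 dB

2.02 dB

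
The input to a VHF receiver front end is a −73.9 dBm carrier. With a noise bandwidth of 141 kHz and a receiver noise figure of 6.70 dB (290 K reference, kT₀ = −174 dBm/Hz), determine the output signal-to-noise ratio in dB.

41.9 dB

Noise floor: N = −174 + 10 log₁₀(B) + NF
10 log₁₀(1.41×10⁵) = 51.49 dB
N = −174 + 51.49 + 6.70 = −115.81 dBm
SNR = P_sig − N = −73.9 − (−115.81) = 41.91 dB → 41.9 dB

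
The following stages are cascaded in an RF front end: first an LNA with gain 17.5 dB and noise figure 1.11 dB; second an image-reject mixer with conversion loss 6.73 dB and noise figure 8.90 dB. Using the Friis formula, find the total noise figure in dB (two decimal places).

Convert to linear (a loss of L dB is a gain of −L dB): F_i = 10^(NF_i/10), G_i = 10^(G_i,dB/10)
  Stage 1: F_1 = 10^(1.11/10) = 1.291, G_1 = 10^(17.5/10) = 56.23
  Stage 2: F_2 = 10^(8.90/10) = 7.762, G_2 = 10^(−6.73/10) = 0.2123
Friis cascade:
  F = 1.291 + (7.762 − 1)/56.23 = 1.411
NF = 10 log₁₀(1.411) = 1.50 dB

1.50 dB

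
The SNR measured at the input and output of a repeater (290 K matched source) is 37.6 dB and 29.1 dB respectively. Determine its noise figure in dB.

8.5 dB

NF (dB) = SNR_in(dB) − SNR_out(dB) when the source is at T₀
NF = 37.6 − 29.1 = 8.5 dB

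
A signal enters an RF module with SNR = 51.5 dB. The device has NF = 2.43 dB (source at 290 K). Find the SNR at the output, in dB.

49.07 dB

By definition F = SNR_in/SNR_out, so in dB: SNR_out = SNR_in − NF
SNR_out = 51.5 − 2.43 = 49.07 dB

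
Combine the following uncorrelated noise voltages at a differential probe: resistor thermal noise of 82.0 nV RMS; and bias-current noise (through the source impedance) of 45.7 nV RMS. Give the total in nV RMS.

Uncorrelated sources add in power (mean-square): V_tot = √(ΣV_i²)
V_tot = √[(8.20×10⁻⁸)² + (4.57×10⁻⁸)²] = 9.39×10⁻⁸ V = 93.9 nV

93.9 nV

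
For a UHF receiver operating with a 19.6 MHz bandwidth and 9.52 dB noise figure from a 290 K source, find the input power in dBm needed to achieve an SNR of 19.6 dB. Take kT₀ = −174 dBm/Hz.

−72.0 dBm

Sensitivity = −174 + 10 log₁₀(B) + NF + SNR_min
= −174 + 72.92 + 9.52 + 19.6
= −71.96 dBm → −72.0 dBm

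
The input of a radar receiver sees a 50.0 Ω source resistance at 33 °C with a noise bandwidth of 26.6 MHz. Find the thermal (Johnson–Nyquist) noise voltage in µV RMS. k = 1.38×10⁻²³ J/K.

4.74 µV

T = 33 °C + 273.15 = 306.15 K
V_n = √(4kTRB)
4kTRB = 4 × 1.38×10⁻²³ × 306.15 × 5.00×10¹ × 2.66×10⁷ = 2.25×10⁻¹¹ V²
V_n = √(2.25×10⁻¹¹) = 4.74×10⁻⁶ V = 4.74 µV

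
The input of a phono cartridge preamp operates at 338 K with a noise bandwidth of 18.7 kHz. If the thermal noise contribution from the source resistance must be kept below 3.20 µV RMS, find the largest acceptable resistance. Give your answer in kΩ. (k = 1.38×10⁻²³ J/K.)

29.3 kΩ

Johnson–Nyquist: V_n = √(4kTRB) ⇒ R = V_n² / (4kTB)
4kTB = 4 × 1.38×10⁻²³ × 338 × 1.87×10⁴ = 3.49×10⁻¹⁶
R = (3.20×10⁻⁶)² / 3.49×10⁻¹⁶ = 2.93×10⁴ Ω = 29.3 kΩ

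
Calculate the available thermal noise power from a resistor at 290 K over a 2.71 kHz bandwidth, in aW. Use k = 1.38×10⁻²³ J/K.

10.8 aW

P_n = kTB = 1.38×10⁻²³ × 290 × 2.71×10³ = 1.08×10⁻¹⁷ W = 10.8 aW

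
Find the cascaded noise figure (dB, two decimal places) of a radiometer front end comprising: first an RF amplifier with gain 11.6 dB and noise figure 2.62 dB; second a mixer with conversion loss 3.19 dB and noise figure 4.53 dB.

Convert to linear (a loss of L dB is a gain of −L dB): F_i = 10^(NF_i/10), G_i = 10^(G_i,dB/10)
  Stage 1: F_1 = 10^(2.62/10) = 1.828, G_1 = 10^(11.6/10) = 14.45
  Stage 2: F_2 = 10^(4.53/10) = 2.838, G_2 = 10^(−3.19/10) = 0.4797
Friis cascade:
  F = 1.828 + (2.838 − 1)/14.45 = 1.955
NF = 10 log₁₀(1.955) = 2.91 dB

2.91 dB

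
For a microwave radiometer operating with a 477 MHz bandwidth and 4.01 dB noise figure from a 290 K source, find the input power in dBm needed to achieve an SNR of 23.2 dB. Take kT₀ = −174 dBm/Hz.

Sensitivity = −174 + 10 log₁₀(B) + NF + SNR_min
= −174 + 86.79 + 4.01 + 23.2
= −60.00 dBm → −60.0 dBm

−60.0 dBm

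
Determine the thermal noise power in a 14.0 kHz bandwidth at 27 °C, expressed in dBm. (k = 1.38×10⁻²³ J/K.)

−132.4 dBm

T = 27 °C + 273.15 = 300.15 K
P_n = kTB = 1.38×10⁻²³ × 300.15 × 1.40×10⁴ = 5.80×10⁻¹⁷ W
In dBm: 10 log₁₀(5.80×10⁻¹⁷ / 10⁻³) = −132.4 dBm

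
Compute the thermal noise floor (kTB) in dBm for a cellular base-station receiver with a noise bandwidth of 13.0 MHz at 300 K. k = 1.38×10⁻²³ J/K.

P_n = kTB = 1.38×10⁻²³ × 300 × 1.30×10⁷ = 5.38×10⁻¹⁴ W
In dBm: 10 log₁₀(5.38×10⁻¹⁴ / 10⁻³) = −102.7 dBm

−102.7 dBm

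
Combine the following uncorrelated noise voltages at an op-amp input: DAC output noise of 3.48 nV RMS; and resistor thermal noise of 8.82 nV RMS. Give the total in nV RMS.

9.48 nV

Uncorrelated sources add in power (mean-square): V_tot = √(ΣV_i²)
V_tot = √[(3.48×10⁻⁹)² + (8.82×10⁻⁹)²] = 9.48×10⁻⁹ V = 9.48 nV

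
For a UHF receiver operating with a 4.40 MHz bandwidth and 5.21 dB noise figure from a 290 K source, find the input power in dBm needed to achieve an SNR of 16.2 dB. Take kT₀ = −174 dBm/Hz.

−86.2 dBm

Sensitivity = −174 + 10 log₁₀(B) + NF + SNR_min
= −174 + 66.43 + 5.21 + 16.2
= −86.16 dBm → −86.2 dBm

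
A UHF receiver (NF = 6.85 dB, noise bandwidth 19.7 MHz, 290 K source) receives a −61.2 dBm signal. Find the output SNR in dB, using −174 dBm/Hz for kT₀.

33.0 dB

Noise floor: N = −174 + 10 log₁₀(B) + NF
10 log₁₀(1.97×10⁷) = 72.94 dB
N = −174 + 72.94 + 6.85 = −94.21 dBm
SNR = P_sig − N = −61.2 − (−94.21) = 33.01 dB → 33.0 dB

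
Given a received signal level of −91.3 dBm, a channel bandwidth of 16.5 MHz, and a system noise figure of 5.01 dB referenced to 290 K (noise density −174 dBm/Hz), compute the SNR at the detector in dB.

5.5 dB

Noise floor: N = −174 + 10 log₁₀(B) + NF
10 log₁₀(1.65×10⁷) = 72.17 dB
N = −174 + 72.17 + 5.01 = −96.82 dBm
SNR = P_sig − N = −91.3 − (−96.82) = 5.52 dB → 5.5 dB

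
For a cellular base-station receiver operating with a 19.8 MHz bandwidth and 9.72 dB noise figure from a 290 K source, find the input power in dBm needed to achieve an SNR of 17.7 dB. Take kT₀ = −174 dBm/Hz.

Sensitivity = −174 + 10 log₁₀(B) + NF + SNR_min
= −174 + 72.97 + 9.72 + 17.7
= −73.61 dBm → −73.6 dBm

−73.6 dBm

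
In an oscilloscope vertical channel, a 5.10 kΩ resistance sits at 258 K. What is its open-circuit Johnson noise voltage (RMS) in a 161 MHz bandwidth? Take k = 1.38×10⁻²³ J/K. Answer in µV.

108 µV

V_n = √(4kTRB)
4kTRB = 4 × 1.38×10⁻²³ × 258 × 5.10×10³ × 1.61×10⁸ = 1.17×10⁻⁸ V²
V_n = √(1.17×10⁻⁸) = 1.08×10⁻⁴ V = 108 µV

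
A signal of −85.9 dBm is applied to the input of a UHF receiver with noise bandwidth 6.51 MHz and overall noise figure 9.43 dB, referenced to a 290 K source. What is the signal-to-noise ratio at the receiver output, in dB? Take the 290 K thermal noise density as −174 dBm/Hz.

10.5 dB

Noise floor: N = −174 + 10 log₁₀(B) + NF
10 log₁₀(6.51×10⁶) = 68.14 dB
N = −174 + 68.14 + 9.43 = −96.43 dBm
SNR = P_sig − N = −85.9 − (−96.43) = 10.53 dB → 10.5 dB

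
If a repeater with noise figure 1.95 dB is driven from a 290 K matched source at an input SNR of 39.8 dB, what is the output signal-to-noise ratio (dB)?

37.85 dB

By definition F = SNR_in/SNR_out, so in dB: SNR_out = SNR_in − NF
SNR_out = 39.8 − 1.95 = 37.85 dB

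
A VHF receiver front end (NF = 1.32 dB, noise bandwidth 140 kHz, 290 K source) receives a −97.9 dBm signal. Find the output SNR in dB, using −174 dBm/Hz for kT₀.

Noise floor: N = −174 + 10 log₁₀(B) + NF
10 log₁₀(1.40×10⁵) = 51.46 dB
N = −174 + 51.46 + 1.32 = −121.22 dBm
SNR = P_sig − N = −97.9 − (−121.22) = 23.32 dB → 23.3 dB

23.3 dB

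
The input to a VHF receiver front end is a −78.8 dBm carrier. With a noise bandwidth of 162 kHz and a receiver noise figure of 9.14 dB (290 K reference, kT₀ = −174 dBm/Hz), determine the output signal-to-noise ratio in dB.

34.0 dB

Noise floor: N = −174 + 10 log₁₀(B) + NF
10 log₁₀(1.62×10⁵) = 52.1 dB
N = −174 + 52.1 + 9.14 = −112.76 dBm
SNR = P_sig − N = −78.8 − (−112.76) = 33.96 dB → 34.0 dB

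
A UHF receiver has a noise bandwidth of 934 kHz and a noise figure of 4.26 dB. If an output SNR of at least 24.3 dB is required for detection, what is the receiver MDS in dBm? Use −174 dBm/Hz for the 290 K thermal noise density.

−85.7 dBm

Sensitivity = −174 + 10 log₁₀(B) + NF + SNR_min
= −174 + 59.7 + 4.26 + 24.3
= −85.74 dBm → −85.7 dBm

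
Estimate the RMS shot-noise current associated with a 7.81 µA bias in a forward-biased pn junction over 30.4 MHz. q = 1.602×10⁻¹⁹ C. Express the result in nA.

8.72 nA

I_n = √(2qI·B)
2qI·B = 2 × 1.602×10⁻¹⁹ × 7.81×10⁻⁶ × 3.04×10⁷ = 7.61×10⁻¹⁷ A²
I_n = √(7.61×10⁻¹⁷) = 8.72×10⁻⁹ A = 8.72 nA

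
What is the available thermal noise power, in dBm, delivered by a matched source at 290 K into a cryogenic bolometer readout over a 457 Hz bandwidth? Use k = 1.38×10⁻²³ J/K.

P_n = kTB = 1.38×10⁻²³ × 290 × 4.57×10² = 1.83×10⁻¹⁸ W
In dBm: 10 log₁₀(1.83×10⁻¹⁸ / 10⁻³) = −147.4 dBm

−147.4 dBm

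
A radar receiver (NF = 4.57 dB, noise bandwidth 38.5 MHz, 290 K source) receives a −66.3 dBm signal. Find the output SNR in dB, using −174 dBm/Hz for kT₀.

Noise floor: N = −174 + 10 log₁₀(B) + NF
10 log₁₀(3.85×10⁷) = 75.85 dB
N = −174 + 75.85 + 4.57 = −93.58 dBm
SNR = P_sig − N = −66.3 − (−93.58) = 27.28 dB → 27.3 dB

27.3 dB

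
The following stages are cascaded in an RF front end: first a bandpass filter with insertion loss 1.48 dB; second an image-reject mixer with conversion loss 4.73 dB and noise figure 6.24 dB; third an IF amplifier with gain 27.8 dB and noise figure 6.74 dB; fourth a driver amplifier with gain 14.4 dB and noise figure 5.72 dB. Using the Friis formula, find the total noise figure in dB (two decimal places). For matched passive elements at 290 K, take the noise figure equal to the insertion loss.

Convert to linear (a loss of L dB is a gain of −L dB): F_i = 10^(NF_i/10), G_i = 10^(G_i,dB/10)
  Stage 1: F_1 = 10^(1.48/10) = 1.406, G_1 = 10^(−1.48/10) = 0.7112
  Stage 2: F_2 = 10^(6.24/10) = 4.207, G_2 = 10^(−4.73/10) = 0.3365
  Stage 3: F_3 = 10^(6.74/10) = 4.721, G_3 = 10^(27.8/10) = 602.6
  Stage 4: F_4 = 10^(5.72/10) = 3.733, G_4 = 10^(14.4/10) = 27.54
Friis cascade:
  F = 1.406 + (4.207 − 1)/0.7112 + (4.721 − 1)/0.2393 + (3.733 − 1)/144.2 = 21.48
NF = 10 log₁₀(21.48) = 13.32 dB

13.32 dB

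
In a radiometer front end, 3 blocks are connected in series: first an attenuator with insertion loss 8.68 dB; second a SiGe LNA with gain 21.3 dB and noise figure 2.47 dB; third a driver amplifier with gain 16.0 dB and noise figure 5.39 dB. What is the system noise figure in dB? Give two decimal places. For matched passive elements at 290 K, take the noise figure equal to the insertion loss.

11.19 dB

Convert to linear (a loss of L dB is a gain of −L dB): F_i = 10^(NF_i/10), G_i = 10^(G_i,dB/10)
  Stage 1: F_1 = 10^(8.68/10) = 7.379, G_1 = 10^(−8.68/10) = 0.1355
  Stage 2: F_2 = 10^(2.47/10) = 1.766, G_2 = 10^(21.3/10) = 134.9
  Stage 3: F_3 = 10^(5.39/10) = 3.459, G_3 = 10^(16.0/10) = 39.81
Friis cascade:
  F = 7.379 + (1.766 − 1)/0.1355 + (3.459 − 1)/18.28 = 13.17
NF = 10 log₁₀(13.17) = 11.19 dB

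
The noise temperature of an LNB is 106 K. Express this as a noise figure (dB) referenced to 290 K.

F = 1 + T_e/T₀ = 1 + 106/290 = 1.36552
NF = 10 log₁₀(1.36552) = 1.35 dB

1.35 dB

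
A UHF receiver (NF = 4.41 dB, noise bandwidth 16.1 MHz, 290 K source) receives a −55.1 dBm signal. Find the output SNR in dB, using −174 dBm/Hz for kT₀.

Noise floor: N = −174 + 10 log₁₀(B) + NF
10 log₁₀(1.61×10⁷) = 72.07 dB
N = −174 + 72.07 + 4.41 = −97.52 dBm
SNR = P_sig − N = −55.1 − (−97.52) = 42.42 dB → 42.4 dB

42.4 dB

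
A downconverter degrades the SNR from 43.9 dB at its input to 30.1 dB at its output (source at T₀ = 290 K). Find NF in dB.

13.8 dB

NF (dB) = SNR_in(dB) − SNR_out(dB) when the source is at T₀
NF = 43.9 − 30.1 = 13.8 dB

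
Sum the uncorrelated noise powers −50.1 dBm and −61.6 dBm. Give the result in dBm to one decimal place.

−49.8 dBm

Convert to linear, add, convert back:
P₁ = 9.77×10⁻⁹ W, P₂ = 6.92×10⁻¹⁰ W
P_tot = 1.05×10⁻⁸ W → 10 log₁₀(P_tot / 10⁻³) = −49.8 dBm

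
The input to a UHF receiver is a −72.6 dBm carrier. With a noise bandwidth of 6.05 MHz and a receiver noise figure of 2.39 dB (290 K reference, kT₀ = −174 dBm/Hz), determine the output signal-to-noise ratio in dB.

31.2 dB

Noise floor: N = −174 + 10 log₁₀(B) + NF
10 log₁₀(6.05×10⁶) = 67.82 dB
N = −174 + 67.82 + 2.39 = −103.79 dBm
SNR = P_sig − N = −72.6 − (−103.79) = 31.19 dB → 31.2 dB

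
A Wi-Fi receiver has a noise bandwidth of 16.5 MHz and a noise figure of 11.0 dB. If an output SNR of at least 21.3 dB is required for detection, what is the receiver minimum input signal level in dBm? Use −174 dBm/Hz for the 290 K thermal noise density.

Sensitivity = −174 + 10 log₁₀(B) + NF + SNR_min
= −174 + 72.17 + 11.0 + 21.3
= −69.53 dBm → −69.5 dBm

−69.5 dBm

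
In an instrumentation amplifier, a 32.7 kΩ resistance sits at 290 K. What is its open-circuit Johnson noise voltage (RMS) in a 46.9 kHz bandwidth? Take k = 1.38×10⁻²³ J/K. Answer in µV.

V_n = √(4kTRB)
4kTRB = 4 × 1.38×10⁻²³ × 290 × 3.27×10⁴ × 4.69×10⁴ = 2.46×10⁻¹¹ V²
V_n = √(2.46×10⁻¹¹) = 4.95×10⁻⁶ V = 4.95 µV

4.95 µV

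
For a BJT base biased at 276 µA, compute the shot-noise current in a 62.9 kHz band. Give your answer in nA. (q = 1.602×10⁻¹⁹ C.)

I_n = √(2qI·B)
2qI·B = 2 × 1.602×10⁻¹⁹ × 2.76×10⁻⁴ × 6.29×10⁴ = 5.56×10⁻¹⁸ A²
I_n = √(5.56×10⁻¹⁸) = 2.36×10⁻⁹ A = 2.36 nA

2.36 nA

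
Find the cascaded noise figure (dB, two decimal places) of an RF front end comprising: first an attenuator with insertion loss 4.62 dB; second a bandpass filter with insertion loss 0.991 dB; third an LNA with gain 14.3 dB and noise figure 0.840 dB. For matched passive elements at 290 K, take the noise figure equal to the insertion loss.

6.45 dB

Convert to linear (a loss of L dB is a gain of −L dB): F_i = 10^(NF_i/10), G_i = 10^(G_i,dB/10)
  Stage 1: F_1 = 10^(4.62/10) = 2.897, G_1 = 10^(−4.62/10) = 0.3451
  Stage 2: F_2 = 10^(0.991/10) = 1.256, G_2 = 10^(−0.991/10) = 0.7960
  Stage 3: F_3 = 10^(0.840/10) = 1.213, G_3 = 10^(14.3/10) = 26.92
Friis cascade:
  F = 2.897 + (1.256 − 1)/0.3451 + (1.213 − 1)/0.2747 = 4.417
NF = 10 log₁₀(4.417) = 6.45 dB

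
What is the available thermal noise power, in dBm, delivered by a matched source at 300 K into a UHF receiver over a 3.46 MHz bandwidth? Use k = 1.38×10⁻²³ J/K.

P_n = kTB = 1.38×10⁻²³ × 300 × 3.46×10⁶ = 1.43×10⁻¹⁴ W
In dBm: 10 log₁₀(1.43×10⁻¹⁴ / 10⁻³) = −108.4 dBm

−108.4 dBm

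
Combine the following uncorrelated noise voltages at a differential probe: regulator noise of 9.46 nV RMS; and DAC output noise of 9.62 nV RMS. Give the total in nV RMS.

13.5 nV

Uncorrelated sources add in power (mean-square): V_tot = √(ΣV_i²)
V_tot = √[(9.46×10⁻⁹)² + (9.62×10⁻⁹)²] = 1.35×10⁻⁸ V = 13.5 nV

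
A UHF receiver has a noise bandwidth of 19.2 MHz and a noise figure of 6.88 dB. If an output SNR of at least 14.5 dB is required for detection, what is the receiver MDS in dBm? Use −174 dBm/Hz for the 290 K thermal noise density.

Sensitivity = −174 + 10 log₁₀(B) + NF + SNR_min
= −174 + 72.83 + 6.88 + 14.5
= −79.79 dBm → −79.8 dBm

−79.8 dBm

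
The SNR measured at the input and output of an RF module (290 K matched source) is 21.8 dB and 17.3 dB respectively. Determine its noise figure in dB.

4.5 dB

NF (dB) = SNR_in(dB) − SNR_out(dB) when the source is at T₀
NF = 21.8 − 17.3 = 4.5 dB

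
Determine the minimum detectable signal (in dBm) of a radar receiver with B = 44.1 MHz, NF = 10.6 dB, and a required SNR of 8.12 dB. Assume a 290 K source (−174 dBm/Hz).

−78.8 dBm

Sensitivity = −174 + 10 log₁₀(B) + NF + SNR_min
= −174 + 76.44 + 10.6 + 8.12
= −78.84 dBm → −78.8 dBm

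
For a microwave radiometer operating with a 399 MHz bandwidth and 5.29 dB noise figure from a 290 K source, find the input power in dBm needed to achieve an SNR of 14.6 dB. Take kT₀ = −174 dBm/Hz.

Sensitivity = −174 + 10 log₁₀(B) + NF + SNR_min
= −174 + 86.01 + 5.29 + 14.6
= −68.10 dBm → −68.1 dBm

−68.1 dBm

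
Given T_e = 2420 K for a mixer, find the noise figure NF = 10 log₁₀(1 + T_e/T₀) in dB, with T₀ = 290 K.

F = 1 + T_e/T₀ = 1 + 2420/290 = 9.34483
NF = 10 log₁₀(9.34483) = 9.71 dB

9.71 dB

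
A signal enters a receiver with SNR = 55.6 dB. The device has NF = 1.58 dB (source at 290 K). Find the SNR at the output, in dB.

54.02 dB

By definition F = SNR_in/SNR_out, so in dB: SNR_out = SNR_in − NF
SNR_out = 55.6 − 1.58 = 54.02 dB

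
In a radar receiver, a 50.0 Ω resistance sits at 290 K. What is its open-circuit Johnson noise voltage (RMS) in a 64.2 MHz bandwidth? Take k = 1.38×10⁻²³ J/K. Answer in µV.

7.17 µV

V_n = √(4kTRB)
4kTRB = 4 × 1.38×10⁻²³ × 290 × 5.00×10¹ × 6.42×10⁷ = 5.14×10⁻¹¹ V²
V_n = √(5.14×10⁻¹¹) = 7.17×10⁻⁶ V = 7.17 µV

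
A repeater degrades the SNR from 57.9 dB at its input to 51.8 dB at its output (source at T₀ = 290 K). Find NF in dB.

6.1 dB

NF (dB) = SNR_in(dB) − SNR_out(dB) when the source is at T₀
NF = 57.9 − 51.8 = 6.1 dB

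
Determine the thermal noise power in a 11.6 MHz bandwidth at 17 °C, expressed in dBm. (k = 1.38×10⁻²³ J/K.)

−103.3 dBm

T = 17 °C + 273.15 = 290.15 K
P_n = kTB = 1.38×10⁻²³ × 290.15 × 1.16×10⁷ = 4.64×10⁻¹⁴ W
In dBm: 10 log₁₀(4.64×10⁻¹⁴ / 10⁻³) = −103.3 dBm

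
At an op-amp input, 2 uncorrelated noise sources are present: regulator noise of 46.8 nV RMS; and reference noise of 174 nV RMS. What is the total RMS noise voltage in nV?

180 nV

Uncorrelated sources add in power (mean-square): V_tot = √(ΣV_i²)
V_tot = √[(4.68×10⁻⁸)² + (1.74×10⁻⁷)²] = 1.80×10⁻⁷ V = 180 nV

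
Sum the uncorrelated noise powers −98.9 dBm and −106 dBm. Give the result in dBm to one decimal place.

Convert to linear, add, convert back:
P₁ = 1.29×10⁻¹³ W, P₂ = 2.51×10⁻¹⁴ W
P_tot = 1.54×10⁻¹³ W → 10 log₁₀(P_tot / 10⁻³) = −98.1 dBm

−98.1 dBm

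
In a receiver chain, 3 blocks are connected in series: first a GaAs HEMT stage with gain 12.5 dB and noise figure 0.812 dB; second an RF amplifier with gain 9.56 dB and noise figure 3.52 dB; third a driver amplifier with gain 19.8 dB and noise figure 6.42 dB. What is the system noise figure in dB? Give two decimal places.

Convert to linear (a loss of L dB is a gain of −L dB): F_i = 10^(NF_i/10), G_i = 10^(G_i,dB/10)
  Stage 1: F_1 = 10^(0.812/10) = 1.206, G_1 = 10^(12.5/10) = 17.78
  Stage 2: F_2 = 10^(3.52/10) = 2.249, G_2 = 10^(9.56/10) = 9.036
  Stage 3: F_3 = 10^(6.42/10) = 4.385, G_3 = 10^(19.8/10) = 95.50
Friis cascade:
  F = 1.206 + (2.249 − 1)/17.78 + (4.385 − 1)/160.7 = 1.297
NF = 10 log₁₀(1.297) = 1.13 dB

1.13 dB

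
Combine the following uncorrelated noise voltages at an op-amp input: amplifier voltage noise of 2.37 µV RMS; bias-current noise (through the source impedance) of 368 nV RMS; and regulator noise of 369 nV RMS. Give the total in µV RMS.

Uncorrelated sources add in power (mean-square): V_tot = √(ΣV_i²)
V_tot = √[(2.37×10⁻⁶)² + (3.68×10⁻⁷)² + (3.69×10⁻⁷)²] = 2.43×10⁻⁶ V = 2.43 µV

2.43 µV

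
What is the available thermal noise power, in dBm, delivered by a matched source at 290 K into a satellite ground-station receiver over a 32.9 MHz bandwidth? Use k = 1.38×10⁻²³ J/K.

−98.8 dBm

P_n = kTB = 1.38×10⁻²³ × 290 × 3.29×10⁷ = 1.32×10⁻¹³ W
In dBm: 10 log₁₀(1.32×10⁻¹³ / 10⁻³) = −98.8 dBm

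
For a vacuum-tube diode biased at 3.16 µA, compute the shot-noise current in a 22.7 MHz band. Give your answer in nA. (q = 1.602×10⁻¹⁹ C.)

I_n = √(2qI·B)
2qI·B = 2 × 1.602×10⁻¹⁹ × 3.16×10⁻⁶ × 2.27×10⁷ = 2.30×10⁻¹⁷ A²
I_n = √(2.30×10⁻¹⁷) = 4.79×10⁻⁹ A = 4.79 nA

4.79 nA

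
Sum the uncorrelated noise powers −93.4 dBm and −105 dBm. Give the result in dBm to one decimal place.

−93.1 dBm

Convert to linear, add, convert back:
P₁ = 4.57×10⁻¹³ W, P₂ = 3.16×10⁻¹⁴ W
P_tot = 4.89×10⁻¹³ W → 10 log₁₀(P_tot / 10⁻³) = −93.1 dBm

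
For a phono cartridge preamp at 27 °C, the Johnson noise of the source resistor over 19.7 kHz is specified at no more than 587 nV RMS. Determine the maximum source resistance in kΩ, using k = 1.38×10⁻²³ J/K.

1.06 kΩ

T = 27 °C + 273.15 = 300.15 K
Johnson–Nyquist: V_n = √(4kTRB) ⇒ R = V_n² / (4kTB)
4kTB = 4 × 1.38×10⁻²³ × 300.15 × 1.97×10⁴ = 3.26×10⁻¹⁶
R = (5.87×10⁻⁷)² / 3.26×10⁻¹⁶ = 1.06×10³ Ω = 1.06 kΩ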